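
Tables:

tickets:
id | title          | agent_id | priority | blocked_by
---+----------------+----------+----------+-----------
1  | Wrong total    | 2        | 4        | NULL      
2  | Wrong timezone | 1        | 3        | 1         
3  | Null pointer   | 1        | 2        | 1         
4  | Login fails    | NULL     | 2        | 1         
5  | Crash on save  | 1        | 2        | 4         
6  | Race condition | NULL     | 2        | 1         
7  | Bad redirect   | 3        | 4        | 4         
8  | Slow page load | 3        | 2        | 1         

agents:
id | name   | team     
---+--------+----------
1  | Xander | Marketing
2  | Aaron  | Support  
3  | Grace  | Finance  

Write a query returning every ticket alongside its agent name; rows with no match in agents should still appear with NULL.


LEFT JOIN keeps every row from tickets (the left table); where agent_id has no match in agents, the agent columns become NULL. Walk through each ticket:
  - ticket 1 (Wrong total): agent_id=2 -> matches Aaron
  - ticket 2 (Wrong timezone): agent_id=1 -> matches Xander
  - ticket 3 (Null pointer): agent_id=1 -> matches Xander
  - ticket 4 (Login fails): agent_id=NULL, no match -> kept with NULL
  - ticket 5 (Crash on save): agent_id=1 -> matches Xander
  - ticket 6 (Race condition): agent_id=NULL, no match -> kept with NULL
  - ticket 7 (Bad redirect): agent_id=3 -> matches Grace
  - ticket 8 (Slow page load): agent_id=3 -> matches Grace
All 8 rows appear; 2 have NULL agent.

SQL:
SELECT a.title, b.name AS agent
FROM tickets a
LEFT JOIN agents b ON a.agent_id = b.id

Result:
title          | agent 
---------------+-------
Wrong total    | Aaron 
Wrong timezone | Xander
Null pointer   | Xander
Login fails    | NULL  
Crash on save  | Xander
Race condition | NULL  
Bad redirect   | Grace 
Slow page load | Grace 


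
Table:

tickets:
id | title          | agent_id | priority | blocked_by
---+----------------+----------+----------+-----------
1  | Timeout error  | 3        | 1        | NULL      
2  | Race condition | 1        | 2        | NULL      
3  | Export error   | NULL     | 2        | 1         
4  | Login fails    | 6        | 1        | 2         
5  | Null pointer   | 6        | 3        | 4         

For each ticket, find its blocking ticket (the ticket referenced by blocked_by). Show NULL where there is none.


This is a self-join: tickets is joined to a second copy of itself, matching each row's blocked_by to another row's id. Use LEFT JOIN so rows with blocked_by=NULL are kept.
  - ticket 1 (Timeout error): blocked_by=NULL -> NULL
  - ticket 2 (Race condition): blocked_by=NULL -> NULL
  - ticket 3 (Export error): blocked_by=1 -> Timeout error
  - ticket 4 (Login fails): blocked_by=2 -> Race condition
  - ticket 5 (Null pointer): blocked_by=4 -> Login fails

SQL:
SELECT a.title AS item, b.title AS blocked_by
FROM tickets a
LEFT JOIN tickets b ON a.blocked_by = b.id

Result:
item           | blocked_by    
---------------+---------------
Timeout error  | NULL          
Race condition | NULL          
Export error   | Timeout error 
Login fails    | Race condition
Null pointer   | Login fails   


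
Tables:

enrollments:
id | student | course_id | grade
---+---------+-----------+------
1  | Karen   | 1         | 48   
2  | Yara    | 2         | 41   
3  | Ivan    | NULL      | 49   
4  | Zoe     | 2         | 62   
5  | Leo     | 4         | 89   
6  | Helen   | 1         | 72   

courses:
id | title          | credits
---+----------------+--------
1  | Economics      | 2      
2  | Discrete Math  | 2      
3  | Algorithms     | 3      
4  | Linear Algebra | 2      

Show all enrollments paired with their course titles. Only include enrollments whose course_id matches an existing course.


INNER JOIN keeps only enrollments rows whose course_id matches an id in courses. Walk through each enrollment:
  - enrollment 1 (Karen): course_id=1 -> matches Economics
  - enrollment 2 (Yara): course_id=2 -> matches Discrete Math
  - enrollment 3 (Ivan): course_id=NULL, no match -> dropped
  - enrollment 4 (Zoe): course_id=2 -> matches Discrete Math
  - enrollment 5 (Leo): course_id=4 -> matches Linear Algebra
  - enrollment 6 (Helen): course_id=1 -> matches Economics
So 1 of 6 rows is dropped.

SQL:
SELECT a.student, b.title AS course
FROM enrollments a
INNER JOIN courses b ON a.course_id = b.id

Result:
student | course        
--------+---------------
Karen   | Economics     
Yara    | Discrete Math 
Zoe     | Discrete Math 
Leo     | Linear Algebra
Helen   | Economics     


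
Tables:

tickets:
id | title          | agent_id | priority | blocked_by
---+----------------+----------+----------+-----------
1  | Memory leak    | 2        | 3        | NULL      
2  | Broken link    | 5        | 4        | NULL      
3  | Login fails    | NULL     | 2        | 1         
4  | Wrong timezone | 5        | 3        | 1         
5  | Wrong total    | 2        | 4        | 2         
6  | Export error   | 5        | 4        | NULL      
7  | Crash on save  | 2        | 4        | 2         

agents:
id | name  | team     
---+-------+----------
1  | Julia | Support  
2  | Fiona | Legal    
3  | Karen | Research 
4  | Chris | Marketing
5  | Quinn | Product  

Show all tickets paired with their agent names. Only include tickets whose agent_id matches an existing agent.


INNER JOIN keeps only tickets rows whose agent_id matches an id in agents. Walk through each ticket:
  - ticket 1 (Memory leak): agent_id=2 -> matches Fiona
  - ticket 2 (Broken link): agent_id=5 -> matches Quinn
  - ticket 3 (Login fails): agent_id=NULL, no match -> dropped
  - ticket 4 (Wrong timezone): agent_id=5 -> matches Quinn
  - ticket 5 (Wrong total): agent_id=2 -> matches Fiona
  - ticket 6 (Export error): agent_id=5 -> matches Quinn
  - ticket 7 (Crash on save): agent_id=2 -> matches Fiona
So 1 of 7 rows is dropped.

SQL:
SELECT a.title, b.name AS agent
FROM tickets a
INNER JOIN agents b ON a.agent_id = b.id

Result:
title          | agent
---------------+------
Memory leak    | Fiona
Broken link    | Quinn
Wrong timezone | Quinn
Wrong total    | Fiona
Export error   | Quinn
Crash on save  | Fiona


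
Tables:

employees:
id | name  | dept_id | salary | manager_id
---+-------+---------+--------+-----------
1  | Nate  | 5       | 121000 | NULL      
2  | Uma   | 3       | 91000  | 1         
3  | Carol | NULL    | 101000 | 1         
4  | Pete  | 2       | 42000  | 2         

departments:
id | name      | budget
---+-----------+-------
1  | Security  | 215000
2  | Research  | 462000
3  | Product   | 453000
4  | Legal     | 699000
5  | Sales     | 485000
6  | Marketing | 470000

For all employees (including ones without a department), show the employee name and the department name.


LEFT JOIN keeps every row from employees (the left table); where dept_id has no match in departments, the department columns become NULL. Walk through each employee:
  - employee 1 (Nate): dept_id=5 -> matches Sales
  - employee 2 (Uma): dept_id=3 -> matches Product
  - employee 3 (Carol): dept_id=NULL, no match -> kept with NULL
  - employee 4 (Pete): dept_id=2 -> matches Research
All 4 rows appear; 1 has NULL department.

SQL:
SELECT a.name, b.name AS department
FROM employees a
LEFT JOIN departments b ON a.dept_id = b.id

Result:
name  | department
------+-----------
Nate  | Sales     
Uma   | Product   
Carol | NULL      
Pete  | Research  


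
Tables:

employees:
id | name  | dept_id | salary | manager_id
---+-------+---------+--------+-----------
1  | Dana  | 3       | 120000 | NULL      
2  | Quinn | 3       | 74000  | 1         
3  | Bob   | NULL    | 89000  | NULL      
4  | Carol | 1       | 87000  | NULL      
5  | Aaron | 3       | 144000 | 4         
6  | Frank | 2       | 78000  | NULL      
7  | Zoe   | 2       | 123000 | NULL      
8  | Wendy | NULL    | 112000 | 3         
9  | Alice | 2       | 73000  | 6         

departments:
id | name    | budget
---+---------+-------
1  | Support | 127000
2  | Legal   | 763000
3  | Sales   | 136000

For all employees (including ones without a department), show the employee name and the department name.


LEFT JOIN keeps every row from employees (the left table); where dept_id has no match in departments, the department columns become NULL. Walk through each employee:
  - employee 1 (Dana): dept_id=3 -> matches Sales
  - employee 2 (Quinn): dept_id=3 -> matches Sales
  - employee 3 (Bob): dept_id=NULL, no match -> kept with NULL
  - employee 4 (Carol): dept_id=1 -> matches Support
  - employee 5 (Aaron): dept_id=3 -> matches Sales
  - employee 6 (Frank): dept_id=2 -> matches Legal
  - employee 7 (Zoe): dept_id=2 -> matches Legal
  - employee 8 (Wendy): dept_id=NULL, no match -> kept with NULL
  - employee 9 (Alice): dept_id=2 -> matches Legal
All 9 rows appear; 2 have NULL department.

SQL:
SELECT a.name, b.name AS department
FROM employees a
LEFT JOIN departments b ON a.dept_id = b.id

Result:
name  | department
------+-----------
Dana  | Sales     
Quinn | Sales     
Bob   | NULL      
Carol | Support   
Aaron | Sales     
Frank | Legal     
Zoe   | Legal     
Wendy | NULL      
Alice | Legal     


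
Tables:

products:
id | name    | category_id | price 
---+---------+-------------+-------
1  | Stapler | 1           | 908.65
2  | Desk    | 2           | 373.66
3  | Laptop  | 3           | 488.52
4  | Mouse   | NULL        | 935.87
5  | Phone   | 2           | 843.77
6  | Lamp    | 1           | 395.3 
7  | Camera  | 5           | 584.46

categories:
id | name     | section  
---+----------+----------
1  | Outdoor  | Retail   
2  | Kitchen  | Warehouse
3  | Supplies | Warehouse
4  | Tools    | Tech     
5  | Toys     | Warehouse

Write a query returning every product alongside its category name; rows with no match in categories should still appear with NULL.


LEFT JOIN keeps every row from products (the left table); where category_id has no match in categories, the category columns become NULL. Walk through each product:
  - product 1 (Stapler): category_id=1 -> matches Outdoor
  - product 2 (Desk): category_id=2 -> matches Kitchen
  - product 3 (Laptop): category_id=3 -> matches Supplies
  - product 4 (Mouse): category_id=NULL, no match -> kept with NULL
  - product 5 (Phone): category_id=2 -> matches Kitchen
  - product 6 (Lamp): category_id=1 -> matches Outdoor
  - product 7 (Camera): category_id=5 -> matches Toys
All 7 rows appear; 1 has NULL category.

SQL:
SELECT a.name, b.name AS category
FROM products a
LEFT JOIN categories b ON a.category_id = b.id

Result:
name    | category
--------+---------
Stapler | Outdoor 
Desk    | Kitchen 
Laptop  | Supplies
Mouse   | NULL    
Phone   | Kitchen 
Lamp    | Outdoor 
Camera  | Toys    


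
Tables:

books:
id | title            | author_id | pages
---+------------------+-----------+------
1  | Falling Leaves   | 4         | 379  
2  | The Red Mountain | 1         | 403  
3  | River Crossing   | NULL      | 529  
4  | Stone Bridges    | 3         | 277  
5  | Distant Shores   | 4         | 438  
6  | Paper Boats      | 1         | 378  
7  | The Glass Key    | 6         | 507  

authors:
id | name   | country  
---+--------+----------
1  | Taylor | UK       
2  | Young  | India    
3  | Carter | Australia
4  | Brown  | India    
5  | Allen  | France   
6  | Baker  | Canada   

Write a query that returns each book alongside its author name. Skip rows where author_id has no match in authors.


INNER JOIN keeps only books rows whose author_id matches an id in authors. Walk through each book:
  - book 1 (Falling Leaves): author_id=4 -> matches Brown
  - book 2 (The Red Mountain): author_id=1 -> matches Taylor
  - book 3 (River Crossing): author_id=NULL, no match -> dropped
  - book 4 (Stone Bridges): author_id=3 -> matches Carter
  - book 5 (Distant Shores): author_id=4 -> matches Brown
  - book 6 (Paper Boats): author_id=1 -> matches Taylor
  - book 7 (The Glass Key): author_id=6 -> matches Baker
So 1 of 7 rows is dropped.

SQL:
SELECT a.title, b.name AS author
FROM books a
INNER JOIN authors b ON a.author_id = b.id

Result:
title            | author
-----------------+-------
Falling Leaves   | Brown 
The Red Mountain | Taylor
Stone Bridges    | Carter
Distant Shores   | Brown 
Paper Boats      | Taylor
The Glass Key    | Baker 


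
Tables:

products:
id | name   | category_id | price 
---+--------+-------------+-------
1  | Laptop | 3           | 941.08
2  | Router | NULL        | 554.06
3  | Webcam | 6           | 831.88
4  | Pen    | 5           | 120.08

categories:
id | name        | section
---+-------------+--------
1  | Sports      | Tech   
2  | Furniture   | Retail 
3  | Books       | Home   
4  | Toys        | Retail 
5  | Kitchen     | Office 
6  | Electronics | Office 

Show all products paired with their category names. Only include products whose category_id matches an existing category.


INNER JOIN keeps only products rows whose category_id matches an id in categories. Walk through each product:
  - product 1 (Laptop): category_id=3 -> matches Books
  - product 2 (Router): category_id=NULL, no match -> dropped
  - product 3 (Webcam): category_id=6 -> matches Electronics
  - product 4 (Pen): category_id=5 -> matches Kitchen
So 1 of 4 rows is dropped.

SQL:
SELECT a.name, b.name AS category
FROM products a
INNER JOIN categories b ON a.category_id = b.id

Result:
name   | category   
-------+------------
Laptop | Books      
Webcam | Electronics
Pen    | Kitchen    


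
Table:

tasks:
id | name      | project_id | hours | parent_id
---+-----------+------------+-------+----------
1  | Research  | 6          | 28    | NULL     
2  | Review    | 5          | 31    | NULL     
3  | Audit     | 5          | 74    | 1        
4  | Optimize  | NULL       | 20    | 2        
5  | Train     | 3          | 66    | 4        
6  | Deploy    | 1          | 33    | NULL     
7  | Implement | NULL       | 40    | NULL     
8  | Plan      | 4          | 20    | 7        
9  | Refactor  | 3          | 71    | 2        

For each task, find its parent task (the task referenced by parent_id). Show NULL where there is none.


This is a self-join: tasks is joined to a second copy of itself, matching each row's parent_id to another row's id. Use LEFT JOIN so rows with parent_id=NULL are kept.
  - task 1 (Research): parent_id=NULL -> NULL
  - task 2 (Review): parent_id=NULL -> NULL
  - task 3 (Audit): parent_id=1 -> Research
  - task 4 (Optimize): parent_id=2 -> Review
  - task 5 (Train): parent_id=4 -> Optimize
  - task 6 (Deploy): parent_id=NULL -> NULL
  - task 7 (Implement): parent_id=NULL -> NULL
  - task 8 (Plan): parent_id=7 -> Implement
  - task 9 (Refactor): parent_id=2 -> Review

SQL:
SELECT a.name AS item, b.name AS parent
FROM tasks a
LEFT JOIN tasks b ON a.parent_id = b.id

Result:
item      | parent   
----------+----------
Research  | NULL     
Review    | NULL     
Audit     | Research 
Optimize  | Review   
Train     | Optimize 
Deploy    | NULL     
Implement | NULL     
Plan      | Implement
Refactor  | Review   


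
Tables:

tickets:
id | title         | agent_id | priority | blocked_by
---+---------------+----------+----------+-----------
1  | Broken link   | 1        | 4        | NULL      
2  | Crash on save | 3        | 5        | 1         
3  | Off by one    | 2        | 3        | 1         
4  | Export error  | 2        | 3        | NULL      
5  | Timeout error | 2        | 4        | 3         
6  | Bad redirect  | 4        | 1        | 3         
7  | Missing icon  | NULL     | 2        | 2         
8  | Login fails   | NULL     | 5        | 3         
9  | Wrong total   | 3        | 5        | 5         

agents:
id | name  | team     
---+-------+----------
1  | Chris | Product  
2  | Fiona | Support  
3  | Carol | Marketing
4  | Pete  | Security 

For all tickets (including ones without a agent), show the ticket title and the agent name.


LEFT JOIN keeps every row from tickets (the left table); where agent_id has no match in agents, the agent columns become NULL. Walk through each ticket:
  - ticket 1 (Broken link): agent_id=1 -> matches Chris
  - ticket 2 (Crash on save): agent_id=3 -> matches Carol
  - ticket 3 (Off by one): agent_id=2 -> matches Fiona
  - ticket 4 (Export error): agent_id=2 -> matches Fiona
  - ticket 5 (Timeout error): agent_id=2 -> matches Fiona
  - ticket 6 (Bad redirect): agent_id=4 -> matches Pete
  - ticket 7 (Missing icon): agent_id=NULL, no match -> kept with NULL
  - ticket 8 (Login fails): agent_id=NULL, no match -> kept with NULL
  - ticket 9 (Wrong total): agent_id=3 -> matches Carol
All 9 rows appear; 2 have NULL agent.

SQL:
SELECT a.title, b.name AS agent
FROM tickets a
LEFT JOIN agents b ON a.agent_id = b.id

Result:
title         | agent
--------------+------
Broken link   | Chris
Crash on save | Carol
Off by one    | Fiona
Export error  | Fiona
Timeout error | Fiona
Bad redirect  | Pete 
Missing icon  | NULL 
Login fails   | NULL 
Wrong total   | Carol


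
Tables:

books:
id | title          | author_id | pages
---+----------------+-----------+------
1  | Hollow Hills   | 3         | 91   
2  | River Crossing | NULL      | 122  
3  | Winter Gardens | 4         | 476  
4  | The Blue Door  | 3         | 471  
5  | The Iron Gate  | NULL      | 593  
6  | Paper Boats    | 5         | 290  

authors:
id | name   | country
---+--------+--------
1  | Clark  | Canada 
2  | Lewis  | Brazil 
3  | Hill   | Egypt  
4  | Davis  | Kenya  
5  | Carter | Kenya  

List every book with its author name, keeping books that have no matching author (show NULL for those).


LEFT JOIN keeps every row from books (the left table); where author_id has no match in authors, the author columns become NULL. Walk through each book:
  - book 1 (Hollow Hills): author_id=3 -> matches Hill
  - book 2 (River Crossing): author_id=NULL, no match -> kept with NULL
  - book 3 (Winter Gardens): author_id=4 -> matches Davis
  - book 4 (The Blue Door): author_id=3 -> matches Hill
  - book 5 (The Iron Gate): author_id=NULL, no match -> kept with NULL
  - book 6 (Paper Boats): author_id=5 -> matches Carter
All 6 rows appear; 2 have NULL author.

SQL:
SELECT a.title, b.name AS author
FROM books a
LEFT JOIN authors b ON a.author_id = b.id

Result:
title          | author
---------------+-------
Hollow Hills   | Hill  
River Crossing | NULL  
Winter Gardens | Davis 
The Blue Door  | Hill  
The Iron Gate  | NULL  
Paper Boats    | Carter


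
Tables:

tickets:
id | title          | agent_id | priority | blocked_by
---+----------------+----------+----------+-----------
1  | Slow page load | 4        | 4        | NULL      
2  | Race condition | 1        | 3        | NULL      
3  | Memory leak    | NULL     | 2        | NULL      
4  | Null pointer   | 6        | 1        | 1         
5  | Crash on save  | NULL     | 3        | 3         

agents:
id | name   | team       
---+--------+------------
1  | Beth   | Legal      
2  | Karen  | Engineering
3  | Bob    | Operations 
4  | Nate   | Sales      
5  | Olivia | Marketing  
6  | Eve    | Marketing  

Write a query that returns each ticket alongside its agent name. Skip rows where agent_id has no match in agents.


INNER JOIN keeps only tickets rows whose agent_id matches an id in agents. Walk through each ticket:
  - ticket 1 (Slow page load): agent_id=4 -> matches Nate
  - ticket 2 (Race condition): agent_id=1 -> matches Beth
  - ticket 3 (Memory leak): agent_id=NULL, no match -> dropped
  - ticket 4 (Null pointer): agent_id=6 -> matches Eve
  - ticket 5 (Crash on save): agent_id=NULL, no match -> dropped
So 2 of 5 rows are dropped.

SQL:
SELECT a.title, b.name AS agent
FROM tickets a
INNER JOIN agents b ON a.agent_id = b.id

Result:
title          | agent
---------------+------
Slow page load | Nate 
Race condition | Beth 
Null pointer   | Eve  


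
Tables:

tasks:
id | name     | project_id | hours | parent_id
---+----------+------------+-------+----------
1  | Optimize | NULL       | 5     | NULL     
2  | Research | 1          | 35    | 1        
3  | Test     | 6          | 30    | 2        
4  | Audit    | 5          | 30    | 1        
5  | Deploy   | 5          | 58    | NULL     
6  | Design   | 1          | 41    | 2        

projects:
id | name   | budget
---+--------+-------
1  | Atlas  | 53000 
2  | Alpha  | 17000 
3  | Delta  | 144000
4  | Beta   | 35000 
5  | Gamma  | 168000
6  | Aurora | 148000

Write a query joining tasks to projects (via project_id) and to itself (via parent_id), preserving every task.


Two LEFT JOINs from the same base table tasks: one to projects via project_id, one to tasks itself via parent_id. Both are LEFT so every task is preserved.
Match against projects:
  - task 1 (Optimize): project_id=NULL, no match -> kept with NULL
  - task 2 (Research): project_id=1 -> matches Atlas
  - task 3 (Test): project_id=6 -> matches Aurora
  - task 4 (Audit): project_id=5 -> matches Gamma
  - task 5 (Deploy): project_id=5 -> matches Gamma
  - task 6 (Design): project_id=1 -> matches Atlas
Match against tasks (self):
  - task 1 (Optimize): parent_id=NULL -> NULL
  - task 2 (Research): parent_id=1 -> Optimize
  - task 3 (Test): parent_id=2 -> Research
  - task 4 (Audit): parent_id=1 -> Optimize
  - task 5 (Deploy): parent_id=NULL -> NULL
  - task 6 (Design): parent_id=2 -> Research

SQL:
SELECT a.name, b.name AS project, c.name AS parent
FROM tasks a
LEFT JOIN projects b ON a.project_id = b.id
LEFT JOIN tasks c ON a.parent_id = c.id

Result:
name     | project | parent  
---------+---------+---------
Optimize | NULL    | NULL    
Research | Atlas   | Optimize
Test     | Aurora  | Research
Audit    | Gamma   | Optimize
Deploy   | Gamma   | NULL    
Design   | Atlas   | Research


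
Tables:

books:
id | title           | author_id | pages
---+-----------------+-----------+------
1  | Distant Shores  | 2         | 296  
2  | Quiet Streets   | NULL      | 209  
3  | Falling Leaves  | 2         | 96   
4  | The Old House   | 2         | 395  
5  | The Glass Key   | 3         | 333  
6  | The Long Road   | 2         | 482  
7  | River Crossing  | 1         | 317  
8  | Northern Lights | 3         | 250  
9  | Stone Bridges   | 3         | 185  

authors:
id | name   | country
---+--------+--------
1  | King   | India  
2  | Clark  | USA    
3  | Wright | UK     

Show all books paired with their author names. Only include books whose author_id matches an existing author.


INNER JOIN keeps only books rows whose author_id matches an id in authors. Walk through each book:
  - book 1 (Distant Shores): author_id=2 -> matches Clark
  - book 2 (Quiet Streets): author_id=NULL, no match -> dropped
  - book 3 (Falling Leaves): author_id=2 -> matches Clark
  - book 4 (The Old House): author_id=2 -> matches Clark
  - book 5 (The Glass Key): author_id=3 -> matches Wright
  - book 6 (The Long Road): author_id=2 -> matches Clark
  - book 7 (River Crossing): author_id=1 -> matches King
  - book 8 (Northern Lights): author_id=3 -> matches Wright
  - book 9 (Stone Bridges): author_id=3 -> matches Wright
So 1 of 9 rows is dropped.

SQL:
SELECT a.title, b.name AS author
FROM books a
INNER JOIN authors b ON a.author_id = b.id

Result:
title           | author
----------------+-------
Distant Shores  | Clark 
Falling Leaves  | Clark 
The Old House   | Clark 
The Glass Key   | Wright
The Long Road   | Clark 
River Crossing  | King  
Northern Lights | Wright
Stone Bridges   | Wright


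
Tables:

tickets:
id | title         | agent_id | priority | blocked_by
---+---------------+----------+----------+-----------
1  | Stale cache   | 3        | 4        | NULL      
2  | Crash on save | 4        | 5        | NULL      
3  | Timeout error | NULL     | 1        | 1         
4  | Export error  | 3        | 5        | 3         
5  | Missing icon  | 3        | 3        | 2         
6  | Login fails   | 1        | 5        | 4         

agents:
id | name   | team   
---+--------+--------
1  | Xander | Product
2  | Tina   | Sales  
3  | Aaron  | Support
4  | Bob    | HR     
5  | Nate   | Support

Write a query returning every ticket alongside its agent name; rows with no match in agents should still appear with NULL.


LEFT JOIN keeps every row from tickets (the left table); where agent_id has no match in agents, the agent columns become NULL. Walk through each ticket:
  - ticket 1 (Stale cache): agent_id=3 -> matches Aaron
  - ticket 2 (Crash on save): agent_id=4 -> matches Bob
  - ticket 3 (Timeout error): agent_id=NULL, no match -> kept with NULL
  - ticket 4 (Export error): agent_id=3 -> matches Aaron
  - ticket 5 (Missing icon): agent_id=3 -> matches Aaron
  - ticket 6 (Login fails): agent_id=1 -> matches Xander
All 6 rows appear; 1 has NULL agent.

SQL:
SELECT a.title, b.name AS agent
FROM tickets a
LEFT JOIN agents b ON a.agent_id = b.id

Result:
title         | agent 
--------------+-------
Stale cache   | Aaron 
Crash on save | Bob   
Timeout error | NULL  
Export error  | Aaron 
Missing icon  | Aaron 
Login fails   | Xander


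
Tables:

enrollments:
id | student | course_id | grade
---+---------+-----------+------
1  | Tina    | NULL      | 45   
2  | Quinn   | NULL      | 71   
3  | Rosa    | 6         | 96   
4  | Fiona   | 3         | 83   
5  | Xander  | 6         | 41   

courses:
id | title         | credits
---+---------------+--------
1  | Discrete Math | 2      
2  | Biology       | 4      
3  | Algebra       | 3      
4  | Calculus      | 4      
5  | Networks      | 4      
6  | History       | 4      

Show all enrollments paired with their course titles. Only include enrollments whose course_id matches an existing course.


INNER JOIN keeps only enrollments rows whose course_id matches an id in courses. Walk through each enrollment:
  - enrollment 1 (Tina): course_id=NULL, no match -> dropped
  - enrollment 2 (Quinn): course_id=NULL, no match -> dropped
  - enrollment 3 (Rosa): course_id=6 -> matches History
  - enrollment 4 (Fiona): course_id=3 -> matches Algebra
  - enrollment 5 (Xander): course_id=6 -> matches History
So 2 of 5 rows are dropped.

SQL:
SELECT a.student, b.title AS course
FROM enrollments a
INNER JOIN courses b ON a.course_id = b.id

Result:
student | course 
--------+--------
Rosa    | History
Fiona   | Algebra
Xander  | History


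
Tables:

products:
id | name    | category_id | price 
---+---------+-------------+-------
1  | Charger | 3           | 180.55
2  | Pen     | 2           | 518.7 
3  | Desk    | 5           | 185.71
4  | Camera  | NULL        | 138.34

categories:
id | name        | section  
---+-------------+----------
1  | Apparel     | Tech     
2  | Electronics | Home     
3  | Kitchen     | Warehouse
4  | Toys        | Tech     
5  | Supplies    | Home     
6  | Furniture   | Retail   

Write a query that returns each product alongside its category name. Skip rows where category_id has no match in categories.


INNER JOIN keeps only products rows whose category_id matches an id in categories. Walk through each product:
  - product 1 (Charger): category_id=3 -> matches Kitchen
  - product 2 (Pen): category_id=2 -> matches Electronics
  - product 3 (Desk): category_id=5 -> matches Supplies
  - product 4 (Camera): category_id=NULL, no match -> dropped
So 1 of 4 rows is dropped.

SQL:
SELECT a.name, b.name AS category
FROM products a
INNER JOIN categories b ON a.category_id = b.id

Result:
name    | category   
--------+------------
Charger | Kitchen    
Pen     | Electronics
Desk    | Supplies   


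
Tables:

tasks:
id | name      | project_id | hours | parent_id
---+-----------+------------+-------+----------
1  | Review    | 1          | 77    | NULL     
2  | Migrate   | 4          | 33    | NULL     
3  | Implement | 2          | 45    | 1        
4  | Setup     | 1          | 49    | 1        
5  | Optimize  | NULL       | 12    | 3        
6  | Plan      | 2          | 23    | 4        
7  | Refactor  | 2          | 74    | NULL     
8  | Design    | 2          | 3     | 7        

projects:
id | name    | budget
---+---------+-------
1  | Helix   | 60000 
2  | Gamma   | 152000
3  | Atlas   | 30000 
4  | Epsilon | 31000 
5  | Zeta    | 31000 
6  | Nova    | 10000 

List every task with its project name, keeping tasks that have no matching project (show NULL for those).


LEFT JOIN keeps every row from tasks (the left table); where project_id has no match in projects, the project columns become NULL. Walk through each task:
  - task 1 (Review): project_id=1 -> matches Helix
  - task 2 (Migrate): project_id=4 -> matches Epsilon
  - task 3 (Implement): project_id=2 -> matches Gamma
  - task 4 (Setup): project_id=1 -> matches Helix
  - task 5 (Optimize): project_id=NULL, no match -> kept with NULL
  - task 6 (Plan): project_id=2 -> matches Gamma
  - task 7 (Refactor): project_id=2 -> matches Gamma
  - task 8 (Design): project_id=2 -> matches Gamma
All 8 rows appear; 1 has NULL project.

SQL:
SELECT a.name, b.name AS project
FROM tasks a
LEFT JOIN projects b ON a.project_id = b.id

Result:
name      | project
----------+--------
Review    | Helix  
Migrate   | Epsilon
Implement | Gamma  
Setup     | Helix  
Optimize  | NULL   
Plan      | Gamma  
Refactor  | Gamma  
Design    | Gamma  


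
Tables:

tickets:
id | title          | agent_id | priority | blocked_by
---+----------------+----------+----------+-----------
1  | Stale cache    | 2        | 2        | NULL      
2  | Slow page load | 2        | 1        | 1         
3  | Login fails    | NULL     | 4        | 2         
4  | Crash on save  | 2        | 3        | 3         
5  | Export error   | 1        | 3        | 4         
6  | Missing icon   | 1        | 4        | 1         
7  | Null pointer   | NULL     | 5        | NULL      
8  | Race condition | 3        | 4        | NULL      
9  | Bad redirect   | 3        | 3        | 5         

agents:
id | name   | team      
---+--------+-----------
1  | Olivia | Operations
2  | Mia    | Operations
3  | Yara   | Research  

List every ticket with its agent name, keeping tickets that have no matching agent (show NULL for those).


LEFT JOIN keeps every row from tickets (the left table); where agent_id has no match in agents, the agent columns become NULL. Walk through each ticket:
  - ticket 1 (Stale cache): agent_id=2 -> matches Mia
  - ticket 2 (Slow page load): agent_id=2 -> matches Mia
  - ticket 3 (Login fails): agent_id=NULL, no match -> kept with NULL
  - ticket 4 (Crash on save): agent_id=2 -> matches Mia
  - ticket 5 (Export error): agent_id=1 -> matches Olivia
  - ticket 6 (Missing icon): agent_id=1 -> matches Olivia
  - ticket 7 (Null pointer): agent_id=NULL, no match -> kept with NULL
  - ticket 8 (Race condition): agent_id=3 -> matches Yara
  - ticket 9 (Bad redirect): agent_id=3 -> matches Yara
All 9 rows appear; 2 have NULL agent.

SQL:
SELECT a.title, b.name AS agent
FROM tickets a
LEFT JOIN agents b ON a.agent_id = b.id

Result:
title          | agent 
---------------+-------
Stale cache    | Mia   
Slow page load | Mia   
Login fails    | NULL  
Crash on save  | Mia   
Export error   | Olivia
Missing icon   | Olivia
Null pointer   | NULL  
Race condition | Yara  
Bad redirect   | Yara  


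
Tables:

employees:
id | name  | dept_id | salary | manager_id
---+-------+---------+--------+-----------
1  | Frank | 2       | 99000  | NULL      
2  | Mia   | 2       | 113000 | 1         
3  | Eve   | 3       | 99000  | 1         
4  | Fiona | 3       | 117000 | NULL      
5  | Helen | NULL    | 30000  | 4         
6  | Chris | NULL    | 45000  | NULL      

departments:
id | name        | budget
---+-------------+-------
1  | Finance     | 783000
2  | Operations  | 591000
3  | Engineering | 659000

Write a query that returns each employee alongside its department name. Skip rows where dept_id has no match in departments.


INNER JOIN keeps only employees rows whose dept_id matches an id in departments. Walk through each employee:
  - employee 1 (Frank): dept_id=2 -> matches Operations
  - employee 2 (Mia): dept_id=2 -> matches Operations
  - employee 3 (Eve): dept_id=3 -> matches Engineering
  - employee 4 (Fiona): dept_id=3 -> matches Engineering
  - employee 5 (Helen): dept_id=NULL, no match -> dropped
  - employee 6 (Chris): dept_id=NULL, no match -> dropped
So 2 of 6 rows are dropped.

SQL:
SELECT a.name, b.name AS department
FROM employees a
INNER JOIN departments b ON a.dept_id = b.id

Result:
name  | department 
------+------------
Frank | Operations 
Mia   | Operations 
Eve   | Engineering
Fiona | Engineering


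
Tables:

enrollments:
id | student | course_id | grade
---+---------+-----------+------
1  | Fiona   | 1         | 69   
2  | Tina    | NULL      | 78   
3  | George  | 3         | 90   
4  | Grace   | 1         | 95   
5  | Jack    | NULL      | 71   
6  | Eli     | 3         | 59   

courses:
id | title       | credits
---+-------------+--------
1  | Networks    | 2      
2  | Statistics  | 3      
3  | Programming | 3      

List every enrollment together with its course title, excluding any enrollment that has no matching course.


INNER JOIN keeps only enrollments rows whose course_id matches an id in courses. Walk through each enrollment:
  - enrollment 1 (Fiona): course_id=1 -> matches Networks
  - enrollment 2 (Tina): course_id=NULL, no match -> dropped
  - enrollment 3 (George): course_id=3 -> matches Programming
  - enrollment 4 (Grace): course_id=1 -> matches Networks
  - enrollment 5 (Jack): course_id=NULL, no match -> dropped
  - enrollment 6 (Eli): course_id=3 -> matches Programming
So 2 of 6 rows are dropped.

SQL:
SELECT a.student, b.title AS course
FROM enrollments a
INNER JOIN courses b ON a.course_id = b.id

Result:
student | course     
--------+------------
Fiona   | Networks   
George  | Programming
Grace   | Networks   
Eli     | Programming


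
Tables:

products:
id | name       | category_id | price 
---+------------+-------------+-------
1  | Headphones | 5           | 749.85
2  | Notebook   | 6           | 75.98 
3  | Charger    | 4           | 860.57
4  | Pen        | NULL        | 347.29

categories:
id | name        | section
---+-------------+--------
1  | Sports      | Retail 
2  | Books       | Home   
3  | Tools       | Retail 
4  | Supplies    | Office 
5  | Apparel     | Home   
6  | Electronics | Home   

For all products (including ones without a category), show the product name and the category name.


LEFT JOIN keeps every row from products (the left table); where category_id has no match in categories, the category columns become NULL. Walk through each product:
  - product 1 (Headphones): category_id=5 -> matches Apparel
  - product 2 (Notebook): category_id=6 -> matches Electronics
  - product 3 (Charger): category_id=4 -> matches Supplies
  - product 4 (Pen): category_id=NULL, no match -> kept with NULL
All 4 rows appear; 1 has NULL category.

SQL:
SELECT a.name, b.name AS category
FROM products a
LEFT JOIN categories b ON a.category_id = b.id

Result:
name       | category   
-----------+------------
Headphones | Apparel    
Notebook   | Electronics
Charger    | Supplies   
Pen        | NULL       


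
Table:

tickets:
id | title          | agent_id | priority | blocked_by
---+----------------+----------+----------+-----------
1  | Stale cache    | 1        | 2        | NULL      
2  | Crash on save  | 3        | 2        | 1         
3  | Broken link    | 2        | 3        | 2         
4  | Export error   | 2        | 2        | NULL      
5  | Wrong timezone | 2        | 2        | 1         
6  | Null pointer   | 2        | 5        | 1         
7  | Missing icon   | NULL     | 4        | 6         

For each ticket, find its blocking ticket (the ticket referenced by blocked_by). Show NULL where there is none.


This is a self-join: tickets is joined to a second copy of itself, matching each row's blocked_by to another row's id. Use LEFT JOIN so rows with blocked_by=NULL are kept.
  - ticket 1 (Stale cache): blocked_by=NULL -> NULL
  - ticket 2 (Crash on save): blocked_by=1 -> Stale cache
  - ticket 3 (Broken link): blocked_by=2 -> Crash on save
  - ticket 4 (Export error): blocked_by=NULL -> NULL
  - ticket 5 (Wrong timezone): blocked_by=1 -> Stale cache
  - ticket 6 (Null pointer): blocked_by=1 -> Stale cache
  - ticket 7 (Missing icon): blocked_by=6 -> Null pointer

SQL:
SELECT a.title AS item, b.title AS blocked_by
FROM tickets a
LEFT JOIN tickets b ON a.blocked_by = b.id

Result:
item           | blocked_by   
---------------+--------------
Stale cache    | NULL         
Crash on save  | Stale cache  
Broken link    | Crash on save
Export error   | NULL         
Wrong timezone | Stale cache  
Null pointer   | Stale cache  
Missing icon   | Null pointer 


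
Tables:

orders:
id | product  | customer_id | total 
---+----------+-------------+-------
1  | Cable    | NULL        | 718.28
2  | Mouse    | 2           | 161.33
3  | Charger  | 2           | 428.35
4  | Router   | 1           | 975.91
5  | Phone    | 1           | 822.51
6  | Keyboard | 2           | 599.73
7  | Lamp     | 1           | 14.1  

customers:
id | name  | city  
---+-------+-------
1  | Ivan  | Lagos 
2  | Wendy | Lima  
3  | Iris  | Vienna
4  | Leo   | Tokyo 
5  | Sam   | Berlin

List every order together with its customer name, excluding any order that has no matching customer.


INNER JOIN keeps only orders rows whose customer_id matches an id in customers. Walk through each order:
  - order 1 (Cable): customer_id=NULL, no match -> dropped
  - order 2 (Mouse): customer_id=2 -> matches Wendy
  - order 3 (Charger): customer_id=2 -> matches Wendy
  - order 4 (Router): customer_id=1 -> matches Ivan
  - order 5 (Phone): customer_id=1 -> matches Ivan
  - order 6 (Keyboard): customer_id=2 -> matches Wendy
  - order 7 (Lamp): customer_id=1 -> matches Ivan
So 1 of 7 rows is dropped.

SQL:
SELECT a.product, b.name AS customer
FROM orders a
INNER JOIN customers b ON a.customer_id = b.id

Result:
product  | customer
---------+---------
Mouse    | Wendy   
Charger  | Wendy   
Router   | Ivan    
Phone    | Ivan    
Keyboard | Wendy   
Lamp     | Ivan    


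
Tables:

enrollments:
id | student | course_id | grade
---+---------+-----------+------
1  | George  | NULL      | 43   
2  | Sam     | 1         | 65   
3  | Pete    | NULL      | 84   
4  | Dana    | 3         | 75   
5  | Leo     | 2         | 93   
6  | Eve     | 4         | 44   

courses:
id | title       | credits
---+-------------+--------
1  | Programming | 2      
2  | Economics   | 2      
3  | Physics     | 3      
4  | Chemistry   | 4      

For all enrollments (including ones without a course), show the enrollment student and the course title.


LEFT JOIN keeps every row from enrollments (the left table); where course_id has no match in courses, the course columns become NULL. Walk through each enrollment:
  - enrollment 1 (George): course_id=NULL, no match -> kept with NULL
  - enrollment 2 (Sam): course_id=1 -> matches Programming
  - enrollment 3 (Pete): course_id=NULL, no match -> kept with NULL
  - enrollment 4 (Dana): course_id=3 -> matches Physics
  - enrollment 5 (Leo): course_id=2 -> matches Economics
  - enrollment 6 (Eve): course_id=4 -> matches Chemistry
All 6 rows appear; 2 have NULL course.

SQL:
SELECT a.student, b.title AS course
FROM enrollments a
LEFT JOIN courses b ON a.course_id = b.id

Result:
student | course     
--------+------------
George  | NULL       
Sam     | Programming
Pete    | NULL       
Dana    | Physics    
Leo     | Economics  
Eve     | Chemistry  


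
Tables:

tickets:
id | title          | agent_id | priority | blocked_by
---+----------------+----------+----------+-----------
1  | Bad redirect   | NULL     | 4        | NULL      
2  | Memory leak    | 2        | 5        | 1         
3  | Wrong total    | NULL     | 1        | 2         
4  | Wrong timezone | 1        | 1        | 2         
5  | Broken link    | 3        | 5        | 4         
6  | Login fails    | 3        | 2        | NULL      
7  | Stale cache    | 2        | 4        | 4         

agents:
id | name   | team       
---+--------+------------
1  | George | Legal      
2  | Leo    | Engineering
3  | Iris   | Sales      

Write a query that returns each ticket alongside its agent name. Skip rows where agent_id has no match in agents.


INNER JOIN keeps only tickets rows whose agent_id matches an id in agents. Walk through each ticket:
  - ticket 1 (Bad redirect): agent_id=NULL, no match -> dropped
  - ticket 2 (Memory leak): agent_id=2 -> matches Leo
  - ticket 3 (Wrong total): agent_id=NULL, no match -> dropped
  - ticket 4 (Wrong timezone): agent_id=1 -> matches George
  - ticket 5 (Broken link): agent_id=3 -> matches Iris
  - ticket 6 (Login fails): agent_id=3 -> matches Iris
  - ticket 7 (Stale cache): agent_id=2 -> matches Leo
So 2 of 7 rows are dropped.

SQL:
SELECT a.title, b.name AS agent
FROM tickets a
INNER JOIN agents b ON a.agent_id = b.id

Result:
title          | agent 
---------------+-------
Memory leak    | Leo   
Wrong timezone | George
Broken link    | Iris  
Login fails    | Iris  
Stale cache    | Leo   
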